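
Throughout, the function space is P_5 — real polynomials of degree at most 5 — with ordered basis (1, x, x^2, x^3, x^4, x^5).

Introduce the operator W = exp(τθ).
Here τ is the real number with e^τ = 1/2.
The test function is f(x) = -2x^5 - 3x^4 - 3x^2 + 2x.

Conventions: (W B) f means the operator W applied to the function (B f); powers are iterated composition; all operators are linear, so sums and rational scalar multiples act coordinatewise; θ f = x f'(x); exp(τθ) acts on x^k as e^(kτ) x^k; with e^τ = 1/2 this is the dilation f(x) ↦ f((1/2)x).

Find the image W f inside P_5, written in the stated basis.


the image equals g(x) = -(1/16)x^5 - (3/16)x^4 - (3/4)x^2 + x

exp(τθ) x^k = e^(kτ) x^k; with e^τ = 1/2 this sends x^k to (1/2)^k x^k
x ↦ 1/2 x
x^2 ↦ 1/4 x^2
x^4 ↦ 1/16 x^4
x^5 ↦ 1/32 x^5
applying this coordinatewise to f: exp(τθ) f = -(1/16)x^5 - (3/16)x^4 - (3/4)x^2 + x


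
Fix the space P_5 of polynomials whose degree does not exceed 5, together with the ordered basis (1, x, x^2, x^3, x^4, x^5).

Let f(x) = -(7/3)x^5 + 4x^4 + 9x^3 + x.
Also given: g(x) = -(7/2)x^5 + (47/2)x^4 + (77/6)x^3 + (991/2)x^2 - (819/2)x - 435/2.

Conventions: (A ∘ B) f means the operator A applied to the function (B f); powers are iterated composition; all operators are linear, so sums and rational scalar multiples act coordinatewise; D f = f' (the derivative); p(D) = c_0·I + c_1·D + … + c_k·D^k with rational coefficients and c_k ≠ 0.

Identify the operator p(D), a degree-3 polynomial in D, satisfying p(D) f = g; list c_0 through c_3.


p(D) = (3/2)·I − (3/2)·D − (1/2)·D^2 − 4·D^3, i.e. c_0 = 3/2, c_1 = -3/2, c_2 = -1/2, c_3 = -4

D^0 f = -(7/3)x^5 + 4x^4 + 9x^3 + x
D^1 f = -(35/3)x^4 + 16x^3 + 27x^2 + 1
D^2 f = -(140/3)x^3 + 48x^2 + 54x
D^3 f = -140x^2 + 96x + 54
matching coefficients of g against c_0 f + c_1 Df + … from the top degree down determines the c_i
solution: c_0 = 3/2, c_1 = -3/2, c_2 = -1/2, c_3 = -4


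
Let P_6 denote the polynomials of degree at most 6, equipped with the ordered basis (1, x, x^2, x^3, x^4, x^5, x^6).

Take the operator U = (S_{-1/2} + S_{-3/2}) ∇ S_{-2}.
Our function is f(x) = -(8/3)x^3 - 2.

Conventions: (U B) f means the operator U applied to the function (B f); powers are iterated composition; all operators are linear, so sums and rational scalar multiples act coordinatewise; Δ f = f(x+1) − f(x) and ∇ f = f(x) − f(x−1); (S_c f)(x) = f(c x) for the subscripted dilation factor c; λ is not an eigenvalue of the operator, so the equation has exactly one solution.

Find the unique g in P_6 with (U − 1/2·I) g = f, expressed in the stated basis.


the image equals g(x) = (16/3)x^3 - 640x^2 + 19968x - 449012/3

write g with unknown coordinates in the stated basis and equate coefficients in (U − 1/2·I) g = f
solving from the highest basis element down gives g = (16/3)x^3 - 640x^2 + 19968x - 449012/3
check: U g = -320x^2 + 9984x - 224512/3
so U g − 1/2·g = -(8/3)x^3 - 2 = f ✓


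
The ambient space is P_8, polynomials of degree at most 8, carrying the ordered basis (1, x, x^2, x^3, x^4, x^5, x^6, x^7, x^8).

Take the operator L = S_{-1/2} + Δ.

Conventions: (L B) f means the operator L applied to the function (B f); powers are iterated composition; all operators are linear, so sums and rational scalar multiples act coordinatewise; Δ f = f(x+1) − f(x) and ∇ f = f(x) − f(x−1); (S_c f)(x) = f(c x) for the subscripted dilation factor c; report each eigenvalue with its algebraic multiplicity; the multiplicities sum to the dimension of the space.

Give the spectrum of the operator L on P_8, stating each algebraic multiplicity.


image of 1: 1
image of x: -(1/2)x + 1
image of x^2: (1/4)x^2 + 2x + 1
image of x^3: -(1/8)x^3 + 3x^2 + 3x + 1
image of x^4: (1/16)x^4 + 4x^3 + 6x^2 + 4x + 1
image of x^5: -(1/32)x^5 + 5x^4 + 10x^3 + 10x^2 + 5x + 1
image of x^6: (1/64)x^6 + 6x^5 + 15x^4 + 20x^3 + 15x^2 + 6x + 1
image of x^7: -(1/128)x^7 + 7x^6 + 21x^5 + 35x^4 + 35x^3 + 21x^2 + 7x + 1
image of x^8: (1/256)x^8 + 8x^7 + 28x^6 + 56x^5 + 70x^4 + 56x^3 + 28x^2 + 8x + 1
the matrix is upper triangular; its diagonal is (1, -1/2, 1/4, -1/8, 1/16, -1/32, 1/64, -1/128, 1/256)
for a triangular matrix the eigenvalues are the diagonal entries, with algebraic multiplicity their repetition count

λ = -1/2 (multiplicity 1), λ = -1/8 (multiplicity 1), λ = -1/32 (multiplicity 1), λ = -1/128 (multiplicity 1), λ = 1/256 (multiplicity 1), λ = 1/64 (multiplicity 1), λ = 1/16 (multiplicity 1), λ = 1/4 (multiplicity 1), λ = 1 (multiplicity 1)


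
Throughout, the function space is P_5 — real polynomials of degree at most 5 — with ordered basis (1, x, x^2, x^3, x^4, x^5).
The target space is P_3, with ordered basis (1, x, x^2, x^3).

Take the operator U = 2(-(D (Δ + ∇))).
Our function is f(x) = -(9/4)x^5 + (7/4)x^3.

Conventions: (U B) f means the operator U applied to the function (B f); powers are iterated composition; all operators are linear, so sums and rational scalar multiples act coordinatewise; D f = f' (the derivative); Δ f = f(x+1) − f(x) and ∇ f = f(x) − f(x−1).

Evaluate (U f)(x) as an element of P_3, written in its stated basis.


Δ f = -(45/4)x^4 - (45/2)x^3 - (69/4)x^2 - 6x - 1/2
∇ f = -(45/4)x^4 + (45/2)x^3 - (69/4)x^2 + 6x - 1/2
(Δ + ∇) f = -(45/2)x^4 - (69/2)x^2 - 1
D (Δ + ∇) f = -90x^3 - 69x
(-(D (Δ + ∇))) f = 90x^3 + 69x
(2(-(D (Δ + ∇)))) f = 180x^3 + 138x

g(x) = 180x^3 + 138x


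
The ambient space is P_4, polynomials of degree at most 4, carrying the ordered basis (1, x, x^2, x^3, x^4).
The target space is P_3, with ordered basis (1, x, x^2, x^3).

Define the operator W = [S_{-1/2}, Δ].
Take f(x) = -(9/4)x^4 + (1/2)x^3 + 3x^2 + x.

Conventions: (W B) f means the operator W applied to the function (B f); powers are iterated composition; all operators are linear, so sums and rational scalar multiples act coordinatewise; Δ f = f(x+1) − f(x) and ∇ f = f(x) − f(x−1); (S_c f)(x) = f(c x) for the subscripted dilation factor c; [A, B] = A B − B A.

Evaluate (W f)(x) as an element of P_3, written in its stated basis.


Δ f = -9x^3 - 12x^2 - (3/2)x + 9/4
S_{-1/2} Δ f = (9/8)x^3 - 3x^2 + (3/4)x + 9/4
S_{-1/2} f = -(9/64)x^4 - (1/16)x^3 + (3/4)x^2 - (1/2)x
Δ S_{-1/2} f = -(9/16)x^3 - (33/32)x^2 + (3/4)x + 3/64
[S_{-1/2}, Δ] f = (27/16)x^3 - (63/32)x^2 + 141/64

g(x) = (27/16)x^3 - (63/32)x^2 + 141/64


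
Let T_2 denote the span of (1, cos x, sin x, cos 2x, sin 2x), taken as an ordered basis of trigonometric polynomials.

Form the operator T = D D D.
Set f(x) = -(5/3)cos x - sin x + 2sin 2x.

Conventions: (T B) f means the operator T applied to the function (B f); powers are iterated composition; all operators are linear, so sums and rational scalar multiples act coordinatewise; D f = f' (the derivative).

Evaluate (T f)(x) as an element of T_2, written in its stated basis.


g(x) = cos x - (5/3)sin x - 16cos 2x

D f = -cos x + (5/3)sin x + 4cos 2x
D D f = (5/3)cos x + sin x - 8sin 2x
D D D f = cos x - (5/3)sin x - 16cos 2x


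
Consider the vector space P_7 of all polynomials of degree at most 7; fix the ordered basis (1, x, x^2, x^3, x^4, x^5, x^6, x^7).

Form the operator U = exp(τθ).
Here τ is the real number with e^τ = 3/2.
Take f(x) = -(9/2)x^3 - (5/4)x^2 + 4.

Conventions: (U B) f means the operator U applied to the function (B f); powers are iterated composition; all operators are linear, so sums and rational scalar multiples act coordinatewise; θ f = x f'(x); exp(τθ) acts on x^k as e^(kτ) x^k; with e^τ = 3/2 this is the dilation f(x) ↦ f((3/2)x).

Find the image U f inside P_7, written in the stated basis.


exp(τθ) x^k = e^(kτ) x^k; with e^τ = 3/2 this sends x^k to (3/2)^k x^k
x^2 ↦ 9/4 x^2
x^3 ↦ 27/8 x^3
applying this coordinatewise to f: exp(τθ) f = -(243/16)x^3 - (45/16)x^2 + 4

g(x) = -(243/16)x^3 - (45/16)x^2 + 4


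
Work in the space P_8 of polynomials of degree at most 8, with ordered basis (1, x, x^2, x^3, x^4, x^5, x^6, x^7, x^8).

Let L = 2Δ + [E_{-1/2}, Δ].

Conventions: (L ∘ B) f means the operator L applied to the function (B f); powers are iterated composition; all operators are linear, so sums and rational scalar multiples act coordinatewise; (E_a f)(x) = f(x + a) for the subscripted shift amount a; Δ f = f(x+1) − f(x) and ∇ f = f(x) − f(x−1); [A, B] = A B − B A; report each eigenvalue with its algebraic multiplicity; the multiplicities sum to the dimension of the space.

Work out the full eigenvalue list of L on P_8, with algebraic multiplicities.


λ = 0 (multiplicity 9)

image of 1: 0
image of x: 2
image of x^2: 4x + 2
image of x^3: 6x^2 + 6x + 2
image of x^4: 8x^3 + 12x^2 + 8x + 2
image of x^5: 10x^4 + 20x^3 + 20x^2 + 10x + 2
image of x^6: 12x^5 + 30x^4 + 40x^3 + 30x^2 + 12x + 2
image of x^7: 14x^6 + 42x^5 + 70x^4 + 70x^3 + 42x^2 + 14x + 2
image of x^8: 16x^7 + 56x^6 + 112x^5 + 140x^4 + 112x^3 + 56x^2 + 16x + 2
the matrix is upper triangular; its diagonal is (0, 0, 0, 0, 0, 0, 0, 0, 0)
for a triangular matrix the eigenvalues are the diagonal entries, with algebraic multiplicity their repetition count


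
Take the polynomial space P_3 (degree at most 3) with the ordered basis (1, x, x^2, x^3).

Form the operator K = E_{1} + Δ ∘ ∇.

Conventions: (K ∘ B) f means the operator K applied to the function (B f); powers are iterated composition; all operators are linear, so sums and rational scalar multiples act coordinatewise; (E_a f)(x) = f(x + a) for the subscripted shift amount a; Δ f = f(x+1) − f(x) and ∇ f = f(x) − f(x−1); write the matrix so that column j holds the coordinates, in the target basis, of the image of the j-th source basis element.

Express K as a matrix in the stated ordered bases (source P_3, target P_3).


image of 1: 1
image of x: x + 1
image of x^2: x^2 + 2x + 3
image of x^3: x^3 + 3x^2 + 9x + 1
each image's coordinates form column j of the matrix

the matrix is [[1, 1, 3, 1]; [0, 1, 2, 9]; [0, 0, 1, 3]; [0, 0, 0, 1]] (rows listed top to bottom)


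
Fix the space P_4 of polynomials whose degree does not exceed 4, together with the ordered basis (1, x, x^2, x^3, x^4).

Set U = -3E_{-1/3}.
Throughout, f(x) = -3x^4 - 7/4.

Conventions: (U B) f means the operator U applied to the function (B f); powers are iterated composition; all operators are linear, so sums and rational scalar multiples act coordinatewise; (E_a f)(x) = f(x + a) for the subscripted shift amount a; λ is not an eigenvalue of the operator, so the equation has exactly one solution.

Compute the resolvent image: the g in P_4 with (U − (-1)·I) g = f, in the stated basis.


g(x) = (3/2)x^4 + 3x^3 + 3x^2 + (11/6)x + 103/72

write g with unknown coordinates in the stated basis and equate coefficients in (U − (-1)·I) g = f
solving from the highest basis element down gives g = (3/2)x^4 + 3x^3 + 3x^2 + (11/6)x + 103/72
check: U g = -(9/2)x^4 - 3x^3 - 3x^2 - (11/6)x - 229/72
so U g − (-1)·g = -3x^4 - 7/4 = f ✓


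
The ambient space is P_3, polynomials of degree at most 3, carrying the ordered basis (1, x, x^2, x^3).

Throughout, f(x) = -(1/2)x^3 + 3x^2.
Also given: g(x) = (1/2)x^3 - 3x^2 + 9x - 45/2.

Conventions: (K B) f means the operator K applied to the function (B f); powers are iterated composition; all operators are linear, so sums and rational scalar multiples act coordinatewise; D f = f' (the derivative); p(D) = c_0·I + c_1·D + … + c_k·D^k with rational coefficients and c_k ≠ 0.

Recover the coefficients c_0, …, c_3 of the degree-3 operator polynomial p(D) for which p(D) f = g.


D^0 f = -(1/2)x^3 + 3x^2
D^1 f = -(3/2)x^2 + 6x
D^2 f = -3x + 6
D^3 f = -3
matching coefficients of g against c_0 f + c_1 Df + … from the top degree down determines the c_i
solution: c_0 = -1, c_1 = 0, c_2 = -3, c_3 = 3/2

p(D) = -I − 3·D^2 + (3/2)·D^3, i.e. c_0 = -1, c_1 = 0, c_2 = -3, c_3 = 3/2


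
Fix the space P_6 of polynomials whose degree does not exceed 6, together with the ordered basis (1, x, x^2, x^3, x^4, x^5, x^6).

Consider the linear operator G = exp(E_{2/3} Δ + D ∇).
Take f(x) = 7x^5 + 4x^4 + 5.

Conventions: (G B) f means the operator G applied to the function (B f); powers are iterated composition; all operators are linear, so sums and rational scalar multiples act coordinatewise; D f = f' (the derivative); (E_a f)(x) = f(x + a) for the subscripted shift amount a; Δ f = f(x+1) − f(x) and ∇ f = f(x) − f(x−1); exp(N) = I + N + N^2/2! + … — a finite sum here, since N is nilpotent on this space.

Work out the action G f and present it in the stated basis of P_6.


order-1 term: 35x^4 + (958/3)x^3 + (592/3)x^2 + (11461/27)x + 8114/81
order-2 term: 70x^3 + 934x^2 + (7099/3)x + 28465/27
order-3 term: 70x^2 + 926x + 2169
order-4 term: 35x + 922/3
order-5 term: 7
the series for exp(E_{2/3} Δ + D ∇) f terminates at order 5
exp(E_{2/3} Δ + D ∇) f = 7x^5 + 39x^4 + (1168/3)x^3 + (3604/3)x^2 + (101299/27)x + 295064/81

g(x) = 7x^5 + 39x^4 + (1168/3)x^3 + (3604/3)x^2 + (101299/27)x + 295064/81


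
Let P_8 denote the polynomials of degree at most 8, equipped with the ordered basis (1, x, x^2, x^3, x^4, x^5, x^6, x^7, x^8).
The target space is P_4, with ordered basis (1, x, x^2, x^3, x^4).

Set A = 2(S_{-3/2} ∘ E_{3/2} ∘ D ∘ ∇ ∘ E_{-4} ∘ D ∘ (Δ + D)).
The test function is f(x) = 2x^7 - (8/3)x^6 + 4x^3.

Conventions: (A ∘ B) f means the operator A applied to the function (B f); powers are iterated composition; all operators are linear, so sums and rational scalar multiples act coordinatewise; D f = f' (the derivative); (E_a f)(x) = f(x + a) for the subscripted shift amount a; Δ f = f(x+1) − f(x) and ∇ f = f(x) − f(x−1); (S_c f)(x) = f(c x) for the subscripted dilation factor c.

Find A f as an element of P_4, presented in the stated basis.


Δ f = 14x^6 + 26x^5 + 30x^4 + (50/3)x^3 + 14x^2 + 10x + 10/3
D f = 14x^6 - 16x^5 + 12x^2
(Δ + D) f = 28x^6 + 10x^5 + 30x^4 + (50/3)x^3 + 26x^2 + 10x + 10/3
D (Δ + D) f = 168x^5 + 50x^4 + 120x^3 + 50x^2 + 52x + 10
E_{-4} D (Δ + D) f = 168x^5 - 3310x^4 + 26200x^3 - 104110x^2 + 207652x - 166310
∇ (E_{-4} ∘ D) (Δ + D) f = 840x^4 - 14920x^3 + 100140x^2 - 300900x + 341440
D ∇ (E_{-4} ∘ D) (Δ + D) f = 3360x^3 - 44760x^2 + 200280x - 300900
E_{3/2} D ∇ (E_{-4} ∘ D) (Δ + D) f = 3360x^3 - 29640x^2 + 88680x - 89850
S_{-3/2} (E_{3/2} ∘ D ∘ ∇ ∘ E_{-4} ∘ D) (Δ + D) f = -11340x^3 - 66690x^2 - 133020x - 89850
(2(S_{-3/2} ∘ E_{3/2} ∘ D ∘ ∇ ∘ E_{-4} ∘ D ∘ (Δ + D))) f = -22680x^3 - 133380x^2 - 266040x - 179700

g(x) = -22680x^3 - 133380x^2 - 266040x - 179700


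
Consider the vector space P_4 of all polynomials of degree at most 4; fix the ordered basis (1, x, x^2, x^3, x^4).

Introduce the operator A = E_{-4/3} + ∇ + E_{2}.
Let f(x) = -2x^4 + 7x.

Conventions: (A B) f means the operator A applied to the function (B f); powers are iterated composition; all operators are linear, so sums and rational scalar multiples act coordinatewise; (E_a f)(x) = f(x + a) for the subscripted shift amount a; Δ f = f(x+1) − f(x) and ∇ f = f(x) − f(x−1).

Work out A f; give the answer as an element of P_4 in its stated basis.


g(x) = -4x^4 - (40/3)x^3 - (172/3)x^2 - (1054/27)x - 1997/81

E_{-4/3} f = -2x^4 + (32/3)x^3 - (64/3)x^2 + (701/27)x - 1268/81
∇ f = -8x^3 + 12x^2 - 8x + 9
E_{2} f = -2x^4 - 16x^3 - 48x^2 - 57x - 18
(E_{-4/3} + ∇ + E_{2}) f = -4x^4 - (40/3)x^3 - (172/3)x^2 - (1054/27)x - 1997/81


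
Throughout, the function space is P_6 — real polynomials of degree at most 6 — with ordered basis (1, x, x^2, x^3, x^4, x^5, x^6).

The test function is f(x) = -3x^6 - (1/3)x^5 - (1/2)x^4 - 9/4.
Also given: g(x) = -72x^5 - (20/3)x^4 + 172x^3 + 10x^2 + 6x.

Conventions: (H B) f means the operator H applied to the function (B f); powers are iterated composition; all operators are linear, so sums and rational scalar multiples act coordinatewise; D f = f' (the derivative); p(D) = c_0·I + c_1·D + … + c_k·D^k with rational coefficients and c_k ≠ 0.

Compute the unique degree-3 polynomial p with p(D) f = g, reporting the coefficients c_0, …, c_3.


p(D) = 4·D − (1/2)·D^3, i.e. c_0 = 0, c_1 = 4, c_2 = 0, c_3 = -1/2

D^0 f = -3x^6 - (1/3)x^5 - (1/2)x^4 - 9/4
D^1 f = -18x^5 - (5/3)x^4 - 2x^3
D^2 f = -90x^4 - (20/3)x^3 - 6x^2
D^3 f = -360x^3 - 20x^2 - 12x
matching coefficients of g against c_0 f + c_1 Df + … from the top degree down determines the c_i
solution: c_0 = 0, c_1 = 4, c_2 = 0, c_3 = -1/2


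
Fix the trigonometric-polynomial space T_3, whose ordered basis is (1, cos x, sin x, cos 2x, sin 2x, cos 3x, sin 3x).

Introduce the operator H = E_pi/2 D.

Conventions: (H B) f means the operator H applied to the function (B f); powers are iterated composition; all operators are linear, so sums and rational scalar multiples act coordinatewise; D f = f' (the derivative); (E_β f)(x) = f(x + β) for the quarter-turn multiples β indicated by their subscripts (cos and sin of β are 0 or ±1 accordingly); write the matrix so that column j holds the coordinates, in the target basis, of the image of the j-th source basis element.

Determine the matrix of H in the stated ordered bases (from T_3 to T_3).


image of 1: 0
image of cos x: -cos x
image of sin x: -sin x
image of cos 2x: 2sin 2x
image of sin 2x: -2cos 2x
image of cos 3x: 3cos 3x
image of sin 3x: 3sin 3x
each image's coordinates form column j of the matrix

the matrix is [[0, 0, 0, 0, 0, 0, 0]; [0, -1, 0, 0, 0, 0, 0]; [0, 0, -1, 0, 0, 0, 0]; [0, 0, 0, 0, -2, 0, 0]; [0, 0, 0, 2, 0, 0, 0]; [0, 0, 0, 0, 0, 3, 0]; [0, 0, 0, 0, 0, 0, 3]] (rows listed top to bottom)


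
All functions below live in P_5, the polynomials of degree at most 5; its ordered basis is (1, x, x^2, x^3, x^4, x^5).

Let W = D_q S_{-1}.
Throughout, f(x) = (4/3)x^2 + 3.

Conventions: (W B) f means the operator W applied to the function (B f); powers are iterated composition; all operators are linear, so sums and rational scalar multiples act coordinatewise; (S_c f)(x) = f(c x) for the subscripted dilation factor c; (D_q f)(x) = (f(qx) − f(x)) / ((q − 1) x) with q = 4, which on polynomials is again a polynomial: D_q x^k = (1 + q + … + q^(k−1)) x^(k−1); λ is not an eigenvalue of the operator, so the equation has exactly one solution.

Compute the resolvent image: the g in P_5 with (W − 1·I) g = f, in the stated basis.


write g with unknown coordinates in the stated basis and equate coefficients in (W − 1·I) g = f
solving from the highest basis element down gives g = -(4/3)x^2 - (20/3)x + 11/3
check: W g = -(20/3)x + 20/3
so W g − 1·g = (4/3)x^2 + 3 = f ✓

g(x) = -(4/3)x^2 - (20/3)x + 11/3


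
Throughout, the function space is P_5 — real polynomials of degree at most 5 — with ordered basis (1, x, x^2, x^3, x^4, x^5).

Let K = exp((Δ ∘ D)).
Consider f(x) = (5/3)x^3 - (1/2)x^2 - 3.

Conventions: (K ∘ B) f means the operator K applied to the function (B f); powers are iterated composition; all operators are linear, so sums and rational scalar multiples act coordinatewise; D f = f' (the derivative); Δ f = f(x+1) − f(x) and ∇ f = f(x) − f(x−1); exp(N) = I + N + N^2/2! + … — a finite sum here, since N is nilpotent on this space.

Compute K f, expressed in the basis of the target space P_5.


the image equals g(x) = (5/3)x^3 - (1/2)x^2 + 10x + 1

order-1 term: 10x + 4
the series for exp((Δ ∘ D)) f terminates at order 1
exp((Δ ∘ D)) f = (5/3)x^3 - (1/2)x^2 + 10x + 1


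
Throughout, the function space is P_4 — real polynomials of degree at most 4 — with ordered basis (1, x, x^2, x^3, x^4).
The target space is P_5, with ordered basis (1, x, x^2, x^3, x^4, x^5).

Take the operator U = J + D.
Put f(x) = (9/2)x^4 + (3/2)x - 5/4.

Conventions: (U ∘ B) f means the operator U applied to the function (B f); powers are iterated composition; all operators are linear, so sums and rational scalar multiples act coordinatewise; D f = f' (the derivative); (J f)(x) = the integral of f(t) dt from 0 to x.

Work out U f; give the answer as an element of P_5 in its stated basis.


the result is g(x) = (9/10)x^5 + 18x^3 + (3/4)x^2 - (5/4)x + 3/2

J f = (9/10)x^5 + (3/4)x^2 - (5/4)x
D f = 18x^3 + 3/2
(J + D) f = (9/10)x^5 + 18x^3 + (3/4)x^2 - (5/4)x + 3/2


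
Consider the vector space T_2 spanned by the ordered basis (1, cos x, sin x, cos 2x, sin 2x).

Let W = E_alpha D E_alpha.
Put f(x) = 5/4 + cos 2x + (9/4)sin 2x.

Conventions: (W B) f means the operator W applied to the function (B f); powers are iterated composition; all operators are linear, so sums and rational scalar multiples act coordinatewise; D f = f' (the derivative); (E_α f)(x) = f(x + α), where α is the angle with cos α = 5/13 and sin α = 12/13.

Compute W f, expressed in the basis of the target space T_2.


the image equals g(x) = (112089/57122)cos 2x + (128998/28561)sin 2x

E_alpha f = 5/4 + (151/169)cos 2x - (1551/676)sin 2x
D E_alpha f = -(1551/338)cos 2x - (302/169)sin 2x
E_alpha D E_alpha f = (112089/57122)cos 2x + (128998/28561)sin 2x


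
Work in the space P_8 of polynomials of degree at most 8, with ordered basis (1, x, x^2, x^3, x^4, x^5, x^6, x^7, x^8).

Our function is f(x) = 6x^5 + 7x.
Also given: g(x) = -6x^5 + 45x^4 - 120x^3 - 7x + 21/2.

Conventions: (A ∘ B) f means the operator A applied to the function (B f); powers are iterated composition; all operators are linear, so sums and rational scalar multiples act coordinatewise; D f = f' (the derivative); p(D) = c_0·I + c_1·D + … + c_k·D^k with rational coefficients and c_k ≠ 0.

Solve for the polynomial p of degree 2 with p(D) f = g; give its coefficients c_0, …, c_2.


D^0 f = 6x^5 + 7x
D^1 f = 30x^4 + 7
D^2 f = 120x^3
matching coefficients of g against c_0 f + c_1 Df + … from the top degree down determines the c_i
solution: c_0 = -1, c_1 = 3/2, c_2 = -1

p(D) = -I + (3/2)·D − D^2, i.e. c_0 = -1, c_1 = 3/2, c_2 = -1


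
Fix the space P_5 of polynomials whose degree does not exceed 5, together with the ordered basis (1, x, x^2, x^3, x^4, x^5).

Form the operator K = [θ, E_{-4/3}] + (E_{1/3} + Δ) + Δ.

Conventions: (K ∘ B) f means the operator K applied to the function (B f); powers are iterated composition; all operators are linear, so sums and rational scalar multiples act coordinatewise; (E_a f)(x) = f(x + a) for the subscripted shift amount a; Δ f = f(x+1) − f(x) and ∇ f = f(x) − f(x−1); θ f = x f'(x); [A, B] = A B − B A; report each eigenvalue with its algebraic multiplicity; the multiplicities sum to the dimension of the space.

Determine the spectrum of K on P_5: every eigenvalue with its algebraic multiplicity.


λ = 1 (multiplicity 6)

image of 1: 1
image of x: x + 11/3
image of x^2: x^2 + (22/3)x - 13/9
image of x^3: x^3 + 11x^2 - (13/3)x + 247/27
image of x^4: x^4 + (44/3)x^3 - (26/3)x^2 + (988/27)x - 287/27
image of x^5: x^5 + (55/3)x^4 - (130/9)x^3 + (2470/27)x^2 - (1435/27)x + 623/27
the matrix is upper triangular; its diagonal is (1, 1, 1, 1, 1, 1)
for a triangular matrix the eigenvalues are the diagonal entries, with algebraic multiplicity their repetition count


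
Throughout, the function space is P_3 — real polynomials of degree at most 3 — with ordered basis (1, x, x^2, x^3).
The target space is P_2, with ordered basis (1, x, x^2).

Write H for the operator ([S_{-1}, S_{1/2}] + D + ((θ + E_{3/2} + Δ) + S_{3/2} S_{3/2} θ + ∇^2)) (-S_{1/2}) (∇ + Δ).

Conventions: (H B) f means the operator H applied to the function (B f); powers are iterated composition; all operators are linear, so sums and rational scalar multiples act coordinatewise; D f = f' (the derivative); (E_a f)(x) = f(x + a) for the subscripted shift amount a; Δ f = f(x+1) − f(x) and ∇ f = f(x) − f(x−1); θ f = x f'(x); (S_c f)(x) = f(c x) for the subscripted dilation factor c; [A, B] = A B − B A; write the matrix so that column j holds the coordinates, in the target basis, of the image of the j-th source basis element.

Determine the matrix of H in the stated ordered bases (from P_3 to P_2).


image of 1: 0
image of x: -2
image of x^2: -(17/2)x - 7
image of x^3: -(315/16)x^2 - (21/2)x - 79/8
each image's coordinates form column j of the matrix

the matrix is [[0, -2, -7, -79/8]; [0, 0, -17/2, -21/2]; [0, 0, 0, -315/16]] (rows listed top to bottom)


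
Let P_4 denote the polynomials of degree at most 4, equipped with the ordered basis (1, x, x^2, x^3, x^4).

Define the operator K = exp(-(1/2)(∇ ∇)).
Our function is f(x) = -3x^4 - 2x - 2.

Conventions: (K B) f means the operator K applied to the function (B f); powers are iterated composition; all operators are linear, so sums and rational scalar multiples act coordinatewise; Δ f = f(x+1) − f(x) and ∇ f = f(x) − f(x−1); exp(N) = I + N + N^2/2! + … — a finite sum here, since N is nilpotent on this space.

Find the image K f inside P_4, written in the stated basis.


order-1 term: 18x^2 - 36x + 21
order-2 term: -9
the series for exp(-(1/2)(∇ ∇)) f terminates at order 2
exp(-(1/2)(∇ ∇)) f = -3x^4 + 18x^2 - 38x + 10

the result is g(x) = -3x^4 + 18x^2 - 38x + 10


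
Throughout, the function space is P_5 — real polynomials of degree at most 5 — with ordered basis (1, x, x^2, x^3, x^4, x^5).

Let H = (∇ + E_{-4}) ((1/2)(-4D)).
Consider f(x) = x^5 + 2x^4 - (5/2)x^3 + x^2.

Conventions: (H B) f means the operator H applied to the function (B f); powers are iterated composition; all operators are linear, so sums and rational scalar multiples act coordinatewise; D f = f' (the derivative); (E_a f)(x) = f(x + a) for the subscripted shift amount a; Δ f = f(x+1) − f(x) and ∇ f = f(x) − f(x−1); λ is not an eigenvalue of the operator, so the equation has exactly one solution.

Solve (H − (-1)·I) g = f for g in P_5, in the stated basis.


g(x) = x^5 + 12x^4 - (53/2)x^3 - 122x^2 + 2266x + 113

write g with unknown coordinates in the stated basis and equate coefficients in (H − (-1)·I) g = f
solving from the highest basis element down gives g = x^5 + 12x^4 - (53/2)x^3 - 122x^2 + 2266x + 113
check: H g = -10x^4 + 24x^3 + 123x^2 - 2266x - 113
so H g − (-1)·g = x^5 + 2x^4 - (5/2)x^3 + x^2 = f ✓


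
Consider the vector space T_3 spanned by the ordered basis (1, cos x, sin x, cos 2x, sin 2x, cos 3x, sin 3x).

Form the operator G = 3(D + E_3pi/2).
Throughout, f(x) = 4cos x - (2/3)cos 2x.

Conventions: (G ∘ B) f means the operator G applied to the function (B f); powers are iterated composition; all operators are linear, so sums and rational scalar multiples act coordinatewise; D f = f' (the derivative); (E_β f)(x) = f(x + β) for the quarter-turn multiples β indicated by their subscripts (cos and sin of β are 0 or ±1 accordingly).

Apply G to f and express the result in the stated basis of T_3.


g(x) = 2cos 2x + 4sin 2x

D f = -4sin x + (4/3)sin 2x
E_3pi/2 f = 4sin x + (2/3)cos 2x
(D + E_3pi/2) f = (2/3)cos 2x + (4/3)sin 2x
(3(D + E_3pi/2)) f = 2cos 2x + 4sin 2x


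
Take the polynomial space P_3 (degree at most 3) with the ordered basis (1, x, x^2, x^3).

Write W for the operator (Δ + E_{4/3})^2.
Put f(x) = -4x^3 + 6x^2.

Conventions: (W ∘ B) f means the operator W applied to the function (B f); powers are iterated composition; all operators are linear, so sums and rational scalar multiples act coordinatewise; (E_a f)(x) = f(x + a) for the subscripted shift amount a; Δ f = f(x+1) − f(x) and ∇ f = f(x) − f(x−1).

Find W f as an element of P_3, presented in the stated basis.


Δ f = -12x^2 + 2
E_{4/3} f = -4x^3 - 10x^2 - (16/3)x + 32/27
(Δ + E_{4/3}) f = -4x^3 - 22x^2 - (16/3)x + 86/27
Δ (Δ + E_{4/3}) f = -12x^2 - 56x - 94/3
E_{4/3} (Δ + E_{4/3}) f = -4x^3 - 38x^2 - (256/3)x - 1418/27
(Δ + E_{4/3}) (Δ + E_{4/3}) f = -4x^3 - 50x^2 - (424/3)x - 2264/27

the image equals g(x) = -4x^3 - 50x^2 - (424/3)x - 2264/27


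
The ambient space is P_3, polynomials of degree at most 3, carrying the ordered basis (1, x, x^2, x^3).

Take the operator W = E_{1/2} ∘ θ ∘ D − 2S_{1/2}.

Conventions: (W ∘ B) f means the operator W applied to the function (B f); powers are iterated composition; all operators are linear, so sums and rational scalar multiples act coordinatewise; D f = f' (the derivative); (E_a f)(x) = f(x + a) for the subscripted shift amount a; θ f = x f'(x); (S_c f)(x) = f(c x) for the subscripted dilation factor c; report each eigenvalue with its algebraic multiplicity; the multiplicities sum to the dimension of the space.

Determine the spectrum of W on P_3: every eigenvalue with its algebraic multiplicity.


image of 1: -2
image of x: -x
image of x^2: -(1/2)x^2 + 2x + 1
image of x^3: -(1/4)x^3 + 6x^2 + 6x + 3/2
the matrix is upper triangular; its diagonal is (-2, -1, -1/2, -1/4)
for a triangular matrix the eigenvalues are the diagonal entries, with algebraic multiplicity their repetition count

λ = -2 (multiplicity 1), λ = -1 (multiplicity 1), λ = -1/2 (multiplicity 1), λ = -1/4 (multiplicity 1)


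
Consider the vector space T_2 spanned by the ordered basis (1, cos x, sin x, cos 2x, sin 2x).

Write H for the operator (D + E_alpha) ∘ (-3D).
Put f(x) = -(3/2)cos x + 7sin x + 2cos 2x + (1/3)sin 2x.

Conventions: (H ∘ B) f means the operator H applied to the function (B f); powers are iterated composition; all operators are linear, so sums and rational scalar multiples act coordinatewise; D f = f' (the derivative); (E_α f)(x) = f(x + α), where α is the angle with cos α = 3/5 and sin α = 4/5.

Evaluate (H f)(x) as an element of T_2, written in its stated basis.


D f = 7cos x + (3/2)sin x + (2/3)cos 2x - 4sin 2x
(-3D) f = -21cos x - (9/2)sin x - 2cos 2x + 12sin 2x
D (-3D) f = -(9/2)cos x + 21sin x + 24cos 2x + 4sin 2x
E_alpha (-3D) f = -(81/5)cos x + (141/10)sin x + (302/25)cos 2x - (36/25)sin 2x
(D + E_alpha) (-3D) f = -(207/10)cos x + (351/10)sin x + (902/25)cos 2x + (64/25)sin 2x

the image equals g(x) = -(207/10)cos x + (351/10)sin x + (902/25)cos 2x + (64/25)sin 2x


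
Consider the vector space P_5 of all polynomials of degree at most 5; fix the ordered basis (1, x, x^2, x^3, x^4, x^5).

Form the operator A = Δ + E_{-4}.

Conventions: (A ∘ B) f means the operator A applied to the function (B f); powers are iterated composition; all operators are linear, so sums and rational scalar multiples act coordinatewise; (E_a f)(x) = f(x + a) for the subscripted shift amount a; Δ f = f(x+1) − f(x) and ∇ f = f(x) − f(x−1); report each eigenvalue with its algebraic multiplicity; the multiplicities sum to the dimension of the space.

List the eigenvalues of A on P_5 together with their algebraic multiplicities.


λ = 1 (multiplicity 6)

image of 1: 1
image of x: x - 3
image of x^2: x^2 - 6x + 17
image of x^3: x^3 - 9x^2 + 51x - 63
image of x^4: x^4 - 12x^3 + 102x^2 - 252x + 257
image of x^5: x^5 - 15x^4 + 170x^3 - 630x^2 + 1285x - 1023
the matrix is upper triangular; its diagonal is (1, 1, 1, 1, 1, 1)
for a triangular matrix the eigenvalues are the diagonal entries, with algebraic multiplicity their repetition count


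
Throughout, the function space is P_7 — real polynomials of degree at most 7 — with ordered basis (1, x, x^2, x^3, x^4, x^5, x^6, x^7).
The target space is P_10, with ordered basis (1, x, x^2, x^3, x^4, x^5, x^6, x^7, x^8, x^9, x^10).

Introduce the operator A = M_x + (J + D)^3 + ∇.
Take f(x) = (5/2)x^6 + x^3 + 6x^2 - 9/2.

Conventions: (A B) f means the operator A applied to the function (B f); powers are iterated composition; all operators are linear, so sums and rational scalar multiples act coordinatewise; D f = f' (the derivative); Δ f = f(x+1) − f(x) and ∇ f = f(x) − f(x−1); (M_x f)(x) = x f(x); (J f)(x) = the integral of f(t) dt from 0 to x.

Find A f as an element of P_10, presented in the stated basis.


M_x f = (5/2)x^7 + x^4 + 6x^3 - (9/2)x
J f = (5/14)x^7 + (1/4)x^4 + 2x^3 - (9/2)x
D f = 15x^5 + 3x^2 + 12x
(J + D) f = (5/14)x^7 + 15x^5 + (1/4)x^4 + 2x^3 + 3x^2 + (15/2)x
J (J + D) f = (5/112)x^8 + (5/2)x^6 + (1/20)x^5 + (1/2)x^4 + x^3 + (15/4)x^2
D (J + D) f = (5/2)x^6 + 75x^4 + x^3 + 6x^2 + 6x + 15/2
(J + D) (J + D) f = (5/112)x^8 + 5x^6 + (1/20)x^5 + (151/2)x^4 + 2x^3 + (39/4)x^2 + 6x + 15/2
J (J + D) (J + D) f = (5/1008)x^9 + (5/7)x^7 + (1/120)x^6 + (151/10)x^5 + (1/2)x^4 + (13/4)x^3 + 3x^2 + (15/2)x
D (J + D) (J + D) f = (5/14)x^7 + 30x^5 + (1/4)x^4 + 302x^3 + 6x^2 + (39/2)x + 6
(J + D) (J + D) (J + D) f = (5/1008)x^9 + (15/14)x^7 + (1/120)x^6 + (451/10)x^5 + (3/4)x^4 + (1221/4)x^3 + 9x^2 + 27x + 6
∇ f = 15x^5 - (75/2)x^4 + 50x^3 - (69/2)x^2 + 24x - 15/2
(M_x + (J + D)^3 + ∇) f = (5/1008)x^9 + (25/7)x^7 + (1/120)x^6 + (601/10)x^5 - (143/4)x^4 + (1445/4)x^3 - (51/2)x^2 + (93/2)x - 3/2

g(x) = (5/1008)x^9 + (25/7)x^7 + (1/120)x^6 + (601/10)x^5 - (143/4)x^4 + (1445/4)x^3 - (51/2)x^2 + (93/2)x - 3/2


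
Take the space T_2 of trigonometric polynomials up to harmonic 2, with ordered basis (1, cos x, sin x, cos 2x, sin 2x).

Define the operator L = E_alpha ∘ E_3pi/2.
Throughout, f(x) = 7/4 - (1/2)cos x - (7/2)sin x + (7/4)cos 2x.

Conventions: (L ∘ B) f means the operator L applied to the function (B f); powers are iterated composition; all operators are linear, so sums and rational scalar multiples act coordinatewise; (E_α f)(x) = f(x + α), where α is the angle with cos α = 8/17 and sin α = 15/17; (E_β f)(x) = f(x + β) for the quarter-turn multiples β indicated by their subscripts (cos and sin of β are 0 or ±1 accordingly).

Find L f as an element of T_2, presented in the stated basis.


E_3pi/2 f = 7/4 + (7/2)cos x - (1/2)sin x - (7/4)cos 2x
E_alpha E_3pi/2 f = 7/4 + (41/34)cos x - (113/34)sin x + (1127/1156)cos 2x + (420/289)sin 2x

the image equals g(x) = 7/4 + (41/34)cos x - (113/34)sin x + (1127/1156)cos 2x + (420/289)sin 2x


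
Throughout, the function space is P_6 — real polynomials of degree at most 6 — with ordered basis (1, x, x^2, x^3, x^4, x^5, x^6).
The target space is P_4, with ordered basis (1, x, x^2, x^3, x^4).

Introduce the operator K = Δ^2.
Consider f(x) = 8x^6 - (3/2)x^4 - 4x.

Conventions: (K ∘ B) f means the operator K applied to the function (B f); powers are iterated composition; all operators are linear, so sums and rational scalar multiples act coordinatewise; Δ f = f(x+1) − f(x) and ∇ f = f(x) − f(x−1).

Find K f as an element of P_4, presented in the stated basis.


g(x) = 240x^4 + 960x^3 + 1662x^2 + 1404x + 475

Δ f = 48x^5 + 120x^4 + 154x^3 + 111x^2 + 42x + 5/2
Δ Δ f = 240x^4 + 960x^3 + 1662x^2 + 1404x + 475


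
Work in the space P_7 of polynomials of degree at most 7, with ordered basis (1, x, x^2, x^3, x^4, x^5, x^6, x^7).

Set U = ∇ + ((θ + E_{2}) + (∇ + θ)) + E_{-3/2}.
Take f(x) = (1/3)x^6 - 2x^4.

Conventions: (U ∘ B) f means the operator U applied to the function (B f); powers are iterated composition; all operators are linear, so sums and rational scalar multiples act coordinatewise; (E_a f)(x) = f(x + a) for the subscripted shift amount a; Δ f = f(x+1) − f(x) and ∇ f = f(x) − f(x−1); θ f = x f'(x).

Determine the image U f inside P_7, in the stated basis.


∇ f = 2x^5 - 5x^4 - (4/3)x^3 + 7x^2 - 6x + 5/3
θ f = 2x^6 - 8x^4
E_{2} f = (1/3)x^6 + 4x^5 + 18x^4 + (112/3)x^3 + 32x^2 - 32/3
(θ + E_{2}) f = (7/3)x^6 + 4x^5 + 10x^4 + (112/3)x^3 + 32x^2 - 32/3
∇ f = 2x^5 - 5x^4 - (4/3)x^3 + 7x^2 - 6x + 5/3
θ f = 2x^6 - 8x^4
(∇ + θ) f = 2x^6 + 2x^5 - 13x^4 - (4/3)x^3 + 7x^2 - 6x + 5/3
((θ + E_{2}) + (∇ + θ)) f = (13/3)x^6 + 6x^5 - 3x^4 + 36x^3 + 39x^2 - 6x - 9
E_{-3/2} f = (1/3)x^6 - 3x^5 + (37/4)x^4 - (21/2)x^3 - (27/16)x^2 + (189/16)x - 405/64
(∇ + ((θ + E_{2}) + (∇ + θ)) + E_{-3/2}) f = (14/3)x^6 + 5x^5 + (5/4)x^4 + (145/6)x^3 + (709/16)x^2 - (3/16)x - 2623/192

the result is g(x) = (14/3)x^6 + 5x^5 + (5/4)x^4 + (145/6)x^3 + (709/16)x^2 - (3/16)x - 2623/192


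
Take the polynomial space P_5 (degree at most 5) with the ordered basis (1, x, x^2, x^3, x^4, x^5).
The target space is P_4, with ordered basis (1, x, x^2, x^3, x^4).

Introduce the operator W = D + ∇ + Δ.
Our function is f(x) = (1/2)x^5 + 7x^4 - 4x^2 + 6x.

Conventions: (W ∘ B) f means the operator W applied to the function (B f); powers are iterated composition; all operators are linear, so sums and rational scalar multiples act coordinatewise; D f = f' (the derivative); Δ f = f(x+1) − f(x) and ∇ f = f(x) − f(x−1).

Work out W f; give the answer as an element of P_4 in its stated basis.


D f = (5/2)x^4 + 28x^3 - 8x + 6
∇ f = (5/2)x^4 + 23x^3 - 37x^2 + (35/2)x + 7/2
Δ f = (5/2)x^4 + 33x^3 + 47x^2 + (45/2)x + 19/2
(D + ∇ + Δ) f = (15/2)x^4 + 84x^3 + 10x^2 + 32x + 19

g(x) = (15/2)x^4 + 84x^3 + 10x^2 + 32x + 19


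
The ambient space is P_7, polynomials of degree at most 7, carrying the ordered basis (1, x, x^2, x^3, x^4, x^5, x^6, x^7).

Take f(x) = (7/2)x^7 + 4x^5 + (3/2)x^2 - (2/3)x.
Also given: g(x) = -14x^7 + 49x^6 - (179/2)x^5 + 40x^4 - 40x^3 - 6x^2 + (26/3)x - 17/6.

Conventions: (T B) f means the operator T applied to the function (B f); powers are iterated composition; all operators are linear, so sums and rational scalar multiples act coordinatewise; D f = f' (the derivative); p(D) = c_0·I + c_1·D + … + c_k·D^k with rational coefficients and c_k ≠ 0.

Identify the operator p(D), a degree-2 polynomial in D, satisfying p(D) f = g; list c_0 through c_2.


D^0 f = (7/2)x^7 + 4x^5 + (3/2)x^2 - (2/3)x
D^1 f = (49/2)x^6 + 20x^4 + 3x - 2/3
D^2 f = 147x^5 + 80x^3 + 3
matching coefficients of g against c_0 f + c_1 Df + … from the top degree down determines the c_i
solution: c_0 = -4, c_1 = 2, c_2 = -1/2

p(D) = -4·I + 2·D − (1/2)·D^2, i.e. c_0 = -4, c_1 = 2, c_2 = -1/2


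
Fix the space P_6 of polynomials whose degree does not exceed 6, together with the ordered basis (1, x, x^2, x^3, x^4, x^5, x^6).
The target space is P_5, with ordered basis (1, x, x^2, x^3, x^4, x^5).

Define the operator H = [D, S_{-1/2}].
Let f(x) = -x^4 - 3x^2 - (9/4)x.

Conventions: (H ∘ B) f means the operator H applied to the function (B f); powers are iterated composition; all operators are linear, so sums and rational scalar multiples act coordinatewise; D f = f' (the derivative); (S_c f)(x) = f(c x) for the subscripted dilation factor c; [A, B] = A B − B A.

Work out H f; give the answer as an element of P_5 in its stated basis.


g(x) = -(3/4)x^3 - (9/2)x + 27/8

S_{-1/2} f = -(1/16)x^4 - (3/4)x^2 + (9/8)x
D S_{-1/2} f = -(1/4)x^3 - (3/2)x + 9/8
D f = -4x^3 - 6x - 9/4
S_{-1/2} D f = (1/2)x^3 + 3x - 9/4
[D, S_{-1/2}] f = -(3/4)x^3 - (9/2)x + 27/8


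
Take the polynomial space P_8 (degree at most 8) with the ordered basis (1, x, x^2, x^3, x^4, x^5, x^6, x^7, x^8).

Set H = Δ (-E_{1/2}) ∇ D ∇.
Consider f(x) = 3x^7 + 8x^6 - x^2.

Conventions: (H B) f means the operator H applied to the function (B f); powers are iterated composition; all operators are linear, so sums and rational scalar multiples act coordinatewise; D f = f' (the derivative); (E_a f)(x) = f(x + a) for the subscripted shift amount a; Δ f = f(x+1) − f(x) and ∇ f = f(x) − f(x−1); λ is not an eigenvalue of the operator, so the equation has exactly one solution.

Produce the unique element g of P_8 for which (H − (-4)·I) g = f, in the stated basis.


the image equals g(x) = (3/4)x^7 + 2x^6 + (315/2)x^3 + (719/4)x^2 + (945/8)x + 45

write g with unknown coordinates in the stated basis and equate coefficients in (H − (-4)·I) g = f
solving from the highest basis element down gives g = (3/4)x^7 + 2x^6 + (315/2)x^3 + (719/4)x^2 + (945/8)x + 45
check: H g = -630x^3 - 720x^2 - (945/2)x - 180
so H g − (-4)·g = 3x^7 + 8x^6 - x^2 = f ✓


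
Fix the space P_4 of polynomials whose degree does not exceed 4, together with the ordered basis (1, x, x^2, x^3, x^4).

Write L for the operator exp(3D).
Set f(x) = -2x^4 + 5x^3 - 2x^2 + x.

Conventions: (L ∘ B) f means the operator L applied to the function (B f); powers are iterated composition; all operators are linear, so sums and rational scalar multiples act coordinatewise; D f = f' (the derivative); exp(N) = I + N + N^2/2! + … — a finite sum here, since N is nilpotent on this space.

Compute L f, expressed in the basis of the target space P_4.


the image equals g(x) = -2x^4 - 19x^3 - 65x^2 - 92x - 42

order-1 term: -24x^3 + 45x^2 - 12x + 3
order-2 term: -108x^2 + 135x - 18
order-3 term: -216x + 135
order-4 term: -162
the series for exp(3D) f terminates at order 4
exp(3D) f = -2x^4 - 19x^3 - 65x^2 - 92x - 42
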